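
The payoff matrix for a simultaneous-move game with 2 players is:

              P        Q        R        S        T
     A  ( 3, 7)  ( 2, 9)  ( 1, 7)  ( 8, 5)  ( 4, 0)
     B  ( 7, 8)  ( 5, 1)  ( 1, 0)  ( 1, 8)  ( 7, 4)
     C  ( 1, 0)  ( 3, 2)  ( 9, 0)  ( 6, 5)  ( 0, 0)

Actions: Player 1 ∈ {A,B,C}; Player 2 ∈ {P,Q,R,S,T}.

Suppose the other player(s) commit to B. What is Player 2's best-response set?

u_2(P vs B) = 8
u_2(Q vs B) = 1
u_2(R vs B) = 0
u_2(S vs B) = 8
u_2(T vs B) = 4
max payoff 8 at {P,S}

P2 best: {P,S}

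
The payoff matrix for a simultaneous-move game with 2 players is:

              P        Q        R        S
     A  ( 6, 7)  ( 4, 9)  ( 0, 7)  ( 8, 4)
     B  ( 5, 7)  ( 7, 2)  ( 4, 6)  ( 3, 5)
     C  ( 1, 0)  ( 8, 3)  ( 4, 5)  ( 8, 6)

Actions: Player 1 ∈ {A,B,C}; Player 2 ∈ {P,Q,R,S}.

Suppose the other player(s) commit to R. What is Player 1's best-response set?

BR_1 = {B,C}

u_1(A vs R) = 0
u_1(B vs R) = 4
u_1(C vs R) = 4
max payoff 4 at {B,C}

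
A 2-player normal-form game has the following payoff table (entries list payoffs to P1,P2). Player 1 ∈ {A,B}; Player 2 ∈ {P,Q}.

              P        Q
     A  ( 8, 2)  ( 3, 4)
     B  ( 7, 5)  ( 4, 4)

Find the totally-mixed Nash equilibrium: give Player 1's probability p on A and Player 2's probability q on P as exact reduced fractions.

p=1/3, q=1/2

P1 indiff ⇒ q·8+(1-q)·3 = q·7+(1-q)·4 ⇒ q(1) = (1-q)(1) ⇒ q = 1/2
P2 indiff ⇒ p·2+(1-p)·5 = p·4+(1-p)·4 ⇒ p(-2) = (1-p)(-1) ⇒ p = 1/3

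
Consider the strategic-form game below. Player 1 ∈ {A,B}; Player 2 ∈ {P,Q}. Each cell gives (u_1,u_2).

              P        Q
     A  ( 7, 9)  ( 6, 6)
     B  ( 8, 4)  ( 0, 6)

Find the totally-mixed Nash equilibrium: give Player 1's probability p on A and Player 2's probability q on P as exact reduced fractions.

P1 mixes 2/5 on A; P2 mixes 6/7 on P

P1 indiff ⇒ q·7+(1-q)·6 = q·8+(1-q)·0 ⇒ q(-1) = (1-q)(-6) ⇒ q = 6/7
P2 indiff ⇒ p·9+(1-p)·4 = p·6+(1-p)·6 ⇒ p(3) = (1-p)(2) ⇒ p = 2/5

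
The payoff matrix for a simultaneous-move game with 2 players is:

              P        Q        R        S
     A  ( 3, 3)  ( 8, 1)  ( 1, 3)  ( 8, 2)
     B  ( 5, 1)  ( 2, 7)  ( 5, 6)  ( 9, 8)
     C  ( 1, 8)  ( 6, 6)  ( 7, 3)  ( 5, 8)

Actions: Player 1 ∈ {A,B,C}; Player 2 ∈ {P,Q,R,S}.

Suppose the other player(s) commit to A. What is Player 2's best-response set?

P2 best: {P,R}

u_2(P vs A) = 3
u_2(Q vs A) = 1
u_2(R vs A) = 3
u_2(S vs A) = 2
max payoff 3 at {P,R}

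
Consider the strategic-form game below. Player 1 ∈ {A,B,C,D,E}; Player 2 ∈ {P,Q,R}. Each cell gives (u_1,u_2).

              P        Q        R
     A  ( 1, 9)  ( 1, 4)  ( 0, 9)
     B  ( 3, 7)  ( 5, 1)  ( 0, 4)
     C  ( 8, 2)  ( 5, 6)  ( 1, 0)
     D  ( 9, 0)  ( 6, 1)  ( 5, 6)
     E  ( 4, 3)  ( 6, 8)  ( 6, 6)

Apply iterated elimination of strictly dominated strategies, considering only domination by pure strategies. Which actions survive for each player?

Remaining: P1:{D,E} P2:{Q,R}

P1 drop A (C beats it: P:8>1 Q:5>1 R:1>0)
P1 drop B (D beats it: P:9>3 Q:6>5 R:5>0)
P1 drop C (D beats it: P:9>8 Q:6>5 R:5>1)
P2 drop P (Q beats it: D:1>0 E:8>3)
P1→{D,E} P2→{Q,R}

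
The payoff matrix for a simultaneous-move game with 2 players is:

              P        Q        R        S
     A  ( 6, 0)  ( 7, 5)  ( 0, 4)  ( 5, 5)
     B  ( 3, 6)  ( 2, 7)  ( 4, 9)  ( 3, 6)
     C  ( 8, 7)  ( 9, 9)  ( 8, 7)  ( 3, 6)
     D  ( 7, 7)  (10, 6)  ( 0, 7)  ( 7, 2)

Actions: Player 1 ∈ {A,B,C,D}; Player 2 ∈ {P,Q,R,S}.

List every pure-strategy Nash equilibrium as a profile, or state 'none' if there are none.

Equilibria: none

(A,P): not NE [P1→C gives 8>6; P2→S gives 5>0]
(A,Q): not NE [P1→D gives 10>7]
(A,R): not NE [P1→C gives 8>0; P2→S gives 5>4]
(A,S): not NE [P1→D gives 7>5]
(B,P): not NE [P1→C gives 8>3; P2→R gives 9>6]
(B,Q): not NE [P1→D gives 10>2; P2→R gives 9>7]
(B,R): not NE [P1→C gives 8>4]
(B,S): not NE [P1→D gives 7>3; P2→R gives 9>6]
(C,P): not NE [P2→Q gives 9>7]
(C,Q): not NE [P1→D gives 10>9]
(C,R): not NE [P2→Q gives 9>7]
(C,S): not NE [P1→D gives 7>3; P2→Q gives 9>6]
(D,P): not NE [P1→C gives 8>7]
(D,Q): not NE [P2→R gives 7>6]
(D,R): not NE [P1→C gives 8>0]
(D,S): not NE [P2→R gives 7>2]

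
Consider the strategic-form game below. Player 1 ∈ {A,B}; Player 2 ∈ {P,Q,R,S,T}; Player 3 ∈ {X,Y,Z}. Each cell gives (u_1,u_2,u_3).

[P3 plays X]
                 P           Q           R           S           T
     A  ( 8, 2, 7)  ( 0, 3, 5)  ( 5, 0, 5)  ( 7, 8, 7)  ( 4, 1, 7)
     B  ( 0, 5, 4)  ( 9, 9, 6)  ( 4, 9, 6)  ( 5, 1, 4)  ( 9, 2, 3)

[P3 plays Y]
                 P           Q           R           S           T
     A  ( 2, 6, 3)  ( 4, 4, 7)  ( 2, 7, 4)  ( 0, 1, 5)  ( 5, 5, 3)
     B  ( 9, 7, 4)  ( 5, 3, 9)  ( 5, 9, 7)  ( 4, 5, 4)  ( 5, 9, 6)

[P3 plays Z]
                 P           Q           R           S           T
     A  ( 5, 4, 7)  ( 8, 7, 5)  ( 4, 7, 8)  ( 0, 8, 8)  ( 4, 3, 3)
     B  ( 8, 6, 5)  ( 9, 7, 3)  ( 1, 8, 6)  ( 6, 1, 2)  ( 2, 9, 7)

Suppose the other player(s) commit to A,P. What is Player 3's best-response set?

u_3(X vs A,P) = 7
u_3(Y vs A,P) = 3
u_3(Z vs A,P) = 7
max payoff 7 at {X,Z}

BR_3 = {X,Z}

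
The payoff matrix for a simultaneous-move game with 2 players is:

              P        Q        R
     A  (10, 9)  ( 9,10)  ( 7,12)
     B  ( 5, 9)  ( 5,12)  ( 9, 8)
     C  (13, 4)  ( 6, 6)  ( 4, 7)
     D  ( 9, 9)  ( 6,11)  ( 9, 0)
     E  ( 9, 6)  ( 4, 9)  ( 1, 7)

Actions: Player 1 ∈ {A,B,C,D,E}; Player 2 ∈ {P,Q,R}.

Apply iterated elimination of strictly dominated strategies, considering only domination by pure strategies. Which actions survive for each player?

IESDS → P1:{A,B,D} P2:{Q,R}

P1 drop E (A beats it: P:10>9 Q:9>4 R:7>1)
P2 drop P (Q beats it: A:10>9 B:12>9 C:6>4 D:11>9)
P1 drop C (A beats it: Q:9>6 R:7>4)
P1→{A,B,D} P2→{Q,R}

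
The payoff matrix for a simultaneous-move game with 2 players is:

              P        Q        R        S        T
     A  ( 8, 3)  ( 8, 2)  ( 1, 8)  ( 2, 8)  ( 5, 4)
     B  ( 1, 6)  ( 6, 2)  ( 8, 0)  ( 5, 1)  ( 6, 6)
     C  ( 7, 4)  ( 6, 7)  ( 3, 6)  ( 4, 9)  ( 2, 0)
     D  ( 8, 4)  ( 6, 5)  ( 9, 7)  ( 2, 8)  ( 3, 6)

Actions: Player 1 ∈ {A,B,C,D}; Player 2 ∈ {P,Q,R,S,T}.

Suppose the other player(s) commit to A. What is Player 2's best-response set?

argmax u_2 = {R,S}

u_2(P vs A) = 3
u_2(Q vs A) = 2
u_2(R vs A) = 8
u_2(S vs A) = 8
u_2(T vs A) = 4
max payoff 8 at {R,S}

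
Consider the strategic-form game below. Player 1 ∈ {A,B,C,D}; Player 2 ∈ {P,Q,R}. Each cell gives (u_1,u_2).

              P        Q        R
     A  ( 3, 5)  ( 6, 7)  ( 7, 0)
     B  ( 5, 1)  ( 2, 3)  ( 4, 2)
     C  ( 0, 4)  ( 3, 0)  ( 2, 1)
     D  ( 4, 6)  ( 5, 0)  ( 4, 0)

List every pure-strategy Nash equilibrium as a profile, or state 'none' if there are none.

(A,P): not NE [P1→B gives 5>3; P2→Q gives 7>5]
(A,Q): NE
(A,R): not NE [P2→Q gives 7>0]
(B,P): not NE [P2→Q gives 3>1]
(B,Q): not NE [P1→A gives 6>2]
(B,R): not NE [P1→A gives 7>4; P2→Q gives 3>2]
(C,P): not NE [P1→B gives 5>0]
(C,Q): not NE [P1→A gives 6>3; P2→P gives 4>0]
(C,R): not NE [P1→A gives 7>2; P2→P gives 4>1]
(D,P): not NE [P1→B gives 5>4]
(D,Q): not NE [P1→A gives 6>5; P2→P gives 6>0]
(D,R): not NE [P1→A gives 7>4; P2→P gives 6>0]

PSNE = {(A,Q)}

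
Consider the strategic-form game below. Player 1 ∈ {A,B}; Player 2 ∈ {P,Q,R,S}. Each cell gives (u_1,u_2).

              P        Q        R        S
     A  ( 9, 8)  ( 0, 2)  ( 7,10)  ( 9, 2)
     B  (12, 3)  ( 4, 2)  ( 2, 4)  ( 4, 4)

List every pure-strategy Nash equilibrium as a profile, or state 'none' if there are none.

(A,P): not NE [P1→B gives 12>9; P2→R gives 10>8]
(A,Q): not NE [P1→B gives 4>0; P2→R gives 10>2]
(A,R): NE
(A,S): not NE [P2→R gives 10>2]
(B,P): not NE [P2→S gives 4>3]
(B,Q): not NE [P2→S gives 4>2]
(B,R): not NE [P1→A gives 7>2]
(B,S): not NE [P1→A gives 9>4]

NE set: (A,R)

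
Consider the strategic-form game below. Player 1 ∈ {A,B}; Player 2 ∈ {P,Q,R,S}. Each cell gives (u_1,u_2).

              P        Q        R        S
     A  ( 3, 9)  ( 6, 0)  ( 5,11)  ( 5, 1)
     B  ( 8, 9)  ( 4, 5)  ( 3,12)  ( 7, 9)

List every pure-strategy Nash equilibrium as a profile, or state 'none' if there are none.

Nash profiles: (A,R)

(A,P): not NE [P1→B gives 8>3; P2→R gives 11>9]
(A,Q): not NE [P2→R gives 11>0]
(A,R): NE
(A,S): not NE [P1→B gives 7>5; P2→R gives 11>1]
(B,P): not NE [P2→R gives 12>9]
(B,Q): not NE [P1→A gives 6>4; P2→R gives 12>5]
(B,R): not NE [P1→A gives 5>3]
(B,S): not NE [P2→R gives 12>9]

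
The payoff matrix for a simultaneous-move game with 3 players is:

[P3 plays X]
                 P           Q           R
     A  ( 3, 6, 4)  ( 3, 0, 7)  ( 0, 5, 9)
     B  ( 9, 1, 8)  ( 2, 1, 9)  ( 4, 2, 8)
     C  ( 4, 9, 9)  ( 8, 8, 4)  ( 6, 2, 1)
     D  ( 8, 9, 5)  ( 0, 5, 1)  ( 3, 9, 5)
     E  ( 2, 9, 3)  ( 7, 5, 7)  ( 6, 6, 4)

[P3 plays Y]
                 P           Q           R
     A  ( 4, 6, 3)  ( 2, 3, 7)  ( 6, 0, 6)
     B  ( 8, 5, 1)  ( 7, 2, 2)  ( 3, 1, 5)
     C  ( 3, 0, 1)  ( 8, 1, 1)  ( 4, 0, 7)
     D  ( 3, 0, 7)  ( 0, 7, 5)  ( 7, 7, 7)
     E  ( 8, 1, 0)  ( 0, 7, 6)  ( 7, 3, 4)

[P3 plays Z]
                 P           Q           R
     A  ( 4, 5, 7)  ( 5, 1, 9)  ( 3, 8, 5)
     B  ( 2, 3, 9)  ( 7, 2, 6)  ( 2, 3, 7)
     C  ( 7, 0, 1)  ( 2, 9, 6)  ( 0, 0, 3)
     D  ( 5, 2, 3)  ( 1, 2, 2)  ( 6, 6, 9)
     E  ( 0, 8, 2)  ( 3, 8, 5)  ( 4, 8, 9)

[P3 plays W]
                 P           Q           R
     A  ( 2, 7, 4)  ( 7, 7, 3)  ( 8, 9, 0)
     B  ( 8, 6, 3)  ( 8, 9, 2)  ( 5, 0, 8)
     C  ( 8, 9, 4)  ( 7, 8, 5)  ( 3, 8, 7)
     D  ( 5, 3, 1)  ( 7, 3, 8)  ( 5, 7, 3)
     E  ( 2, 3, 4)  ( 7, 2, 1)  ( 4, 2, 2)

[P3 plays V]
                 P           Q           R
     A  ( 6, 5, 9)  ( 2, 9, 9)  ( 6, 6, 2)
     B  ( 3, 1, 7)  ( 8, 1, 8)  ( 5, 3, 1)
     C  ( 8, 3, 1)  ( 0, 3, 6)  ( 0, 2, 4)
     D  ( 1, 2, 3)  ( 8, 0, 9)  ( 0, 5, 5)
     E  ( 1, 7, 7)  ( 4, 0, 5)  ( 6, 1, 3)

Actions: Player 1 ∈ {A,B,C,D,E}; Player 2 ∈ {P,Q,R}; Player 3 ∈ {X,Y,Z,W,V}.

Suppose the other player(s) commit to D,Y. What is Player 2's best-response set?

BR_2 = {Q,R}

u_2(P vs D,Y) = 0
u_2(Q vs D,Y) = 7
u_2(R vs D,Y) = 7
max payoff 7 at {Q,R}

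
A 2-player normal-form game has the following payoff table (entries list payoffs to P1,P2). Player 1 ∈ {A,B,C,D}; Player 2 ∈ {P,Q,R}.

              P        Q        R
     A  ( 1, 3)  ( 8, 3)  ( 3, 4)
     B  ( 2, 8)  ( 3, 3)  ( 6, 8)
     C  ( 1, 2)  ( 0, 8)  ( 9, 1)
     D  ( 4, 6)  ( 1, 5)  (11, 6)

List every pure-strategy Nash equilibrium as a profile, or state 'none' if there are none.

(A,P): not NE [P1→D gives 4>1; P2→R gives 4>3]
(A,Q): not NE [P2→R gives 4>3]
(A,R): not NE [P1→D gives 11>3]
(B,P): not NE [P1→D gives 4>2]
(B,Q): not NE [P1→A gives 8>3; P2→R gives 8>3]
(B,R): not NE [P1→D gives 11>6]
(C,P): not NE [P1→D gives 4>1; P2→Q gives 8>2]
(C,Q): not NE [P1→A gives 8>0]
(C,R): not NE [P1→D gives 11>9; P2→Q gives 8>1]
(D,P): NE
(D,Q): not NE [P1→A gives 8>1; P2→R gives 6>5]
(D,R): NE

NE set: (D,P), (D,R)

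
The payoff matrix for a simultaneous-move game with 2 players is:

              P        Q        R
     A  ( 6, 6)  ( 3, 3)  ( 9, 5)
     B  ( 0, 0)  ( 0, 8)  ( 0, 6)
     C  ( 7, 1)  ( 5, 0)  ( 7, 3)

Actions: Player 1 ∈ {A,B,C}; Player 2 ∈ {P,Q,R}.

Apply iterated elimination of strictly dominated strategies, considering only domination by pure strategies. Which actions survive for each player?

P1 drop B (A beats it: P:6>0 Q:3>0 R:9>0)
P2 drop Q (P beats it: A:6>3 C:1>0)
P1→{A,C} P2→{P,R}

Survivors P1:{A,C} P2:{P,R}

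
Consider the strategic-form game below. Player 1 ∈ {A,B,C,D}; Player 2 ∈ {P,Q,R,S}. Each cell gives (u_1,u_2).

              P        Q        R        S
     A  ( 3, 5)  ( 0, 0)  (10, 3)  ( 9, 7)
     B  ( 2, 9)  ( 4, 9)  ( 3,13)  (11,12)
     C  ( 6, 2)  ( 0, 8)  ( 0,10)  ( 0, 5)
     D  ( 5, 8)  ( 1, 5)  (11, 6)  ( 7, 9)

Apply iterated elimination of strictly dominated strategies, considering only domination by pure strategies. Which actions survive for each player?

P2 drop P (S beats it: A:7>5 B:12>9 C:5>2 D:9>8)
P1 drop C (B beats it: Q:4>0 R:3>0 S:11>0)
P2 drop Q (R beats it: A:3>0 B:13>9 D:6>5)
P1→{A,B,D} P2→{R,S}

Survivors P1:{A,B,D} P2:{R,S}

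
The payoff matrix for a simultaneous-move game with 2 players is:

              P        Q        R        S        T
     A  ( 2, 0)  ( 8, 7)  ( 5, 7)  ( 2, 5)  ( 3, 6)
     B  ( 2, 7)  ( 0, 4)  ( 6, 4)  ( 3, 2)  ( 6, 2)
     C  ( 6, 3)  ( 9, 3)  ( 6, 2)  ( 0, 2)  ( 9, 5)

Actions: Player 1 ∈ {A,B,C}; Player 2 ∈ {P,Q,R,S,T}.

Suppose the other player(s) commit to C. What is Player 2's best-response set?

u_2(P vs C) = 3
u_2(Q vs C) = 3
u_2(R vs C) = 2
u_2(S vs C) = 2
u_2(T vs C) = 5
max payoff 5 at {T}

argmax u_2 = {T}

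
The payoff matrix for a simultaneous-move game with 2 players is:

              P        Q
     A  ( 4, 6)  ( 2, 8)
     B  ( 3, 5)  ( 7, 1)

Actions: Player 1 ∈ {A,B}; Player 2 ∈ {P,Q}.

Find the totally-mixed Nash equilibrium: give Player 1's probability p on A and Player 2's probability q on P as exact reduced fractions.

P1 indiff ⇒ q·4+(1-q)·2 = q·3+(1-q)·7 ⇒ q(1) = (1-q)(5) ⇒ q = 5/6
P2 indiff ⇒ p·6+(1-p)·5 = p·8+(1-p)·1 ⇒ p(-2) = (1-p)(-4) ⇒ p = 2/3

p=2/3, q=5/6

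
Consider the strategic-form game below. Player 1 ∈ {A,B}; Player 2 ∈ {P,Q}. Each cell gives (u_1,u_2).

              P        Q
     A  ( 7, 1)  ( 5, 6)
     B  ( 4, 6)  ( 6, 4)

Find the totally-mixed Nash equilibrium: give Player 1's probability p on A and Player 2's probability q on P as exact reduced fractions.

P1 indiff ⇒ q·7+(1-q)·5 = q·4+(1-q)·6 ⇒ q(3) = (1-q)(1) ⇒ q = 1/4
P2 indiff ⇒ p·1+(1-p)·6 = p·6+(1-p)·4 ⇒ p(-5) = (1-p)(-2) ⇒ p = 2/7

P1 mixes 2/7 on A; P2 mixes 1/4 on P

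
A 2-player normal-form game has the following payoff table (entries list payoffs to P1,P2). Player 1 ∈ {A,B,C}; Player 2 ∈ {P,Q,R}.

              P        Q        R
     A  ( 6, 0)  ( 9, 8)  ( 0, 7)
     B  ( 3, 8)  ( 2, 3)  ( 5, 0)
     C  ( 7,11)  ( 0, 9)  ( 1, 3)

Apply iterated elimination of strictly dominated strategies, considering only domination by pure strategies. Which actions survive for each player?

P2 drop R (Q beats it: A:8>7 B:3>0 C:9>3)
P1 drop B (A beats it: P:6>3 Q:9>2)
P1→{A,C} P2→{P,Q}

Survivors P1:{A,C} P2:{P,Q}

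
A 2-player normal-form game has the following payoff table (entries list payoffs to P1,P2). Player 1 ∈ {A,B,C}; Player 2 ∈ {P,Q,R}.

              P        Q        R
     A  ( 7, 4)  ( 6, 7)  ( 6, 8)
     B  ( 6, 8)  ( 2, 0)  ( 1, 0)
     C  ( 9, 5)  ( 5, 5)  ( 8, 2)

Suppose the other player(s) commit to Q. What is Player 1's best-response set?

u_1(A vs Q) = 6
u_1(B vs Q) = 2
u_1(C vs Q) = 5
max payoff 6 at {A}

BR_1 = {A}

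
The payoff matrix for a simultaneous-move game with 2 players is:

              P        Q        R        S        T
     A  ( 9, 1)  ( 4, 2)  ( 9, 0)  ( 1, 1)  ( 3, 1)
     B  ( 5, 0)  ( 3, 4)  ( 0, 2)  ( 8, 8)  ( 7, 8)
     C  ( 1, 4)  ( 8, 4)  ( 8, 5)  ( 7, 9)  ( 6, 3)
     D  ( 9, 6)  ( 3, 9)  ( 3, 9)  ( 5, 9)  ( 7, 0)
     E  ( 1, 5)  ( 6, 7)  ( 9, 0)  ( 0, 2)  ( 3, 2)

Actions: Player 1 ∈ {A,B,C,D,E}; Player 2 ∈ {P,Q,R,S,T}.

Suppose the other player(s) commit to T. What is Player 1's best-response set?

argmax u_1 = {B,D}

u_1(A vs T) = 3
u_1(B vs T) = 7
u_1(C vs T) = 6
u_1(D vs T) = 7
u_1(E vs T) = 3
max payoff 7 at {B,D}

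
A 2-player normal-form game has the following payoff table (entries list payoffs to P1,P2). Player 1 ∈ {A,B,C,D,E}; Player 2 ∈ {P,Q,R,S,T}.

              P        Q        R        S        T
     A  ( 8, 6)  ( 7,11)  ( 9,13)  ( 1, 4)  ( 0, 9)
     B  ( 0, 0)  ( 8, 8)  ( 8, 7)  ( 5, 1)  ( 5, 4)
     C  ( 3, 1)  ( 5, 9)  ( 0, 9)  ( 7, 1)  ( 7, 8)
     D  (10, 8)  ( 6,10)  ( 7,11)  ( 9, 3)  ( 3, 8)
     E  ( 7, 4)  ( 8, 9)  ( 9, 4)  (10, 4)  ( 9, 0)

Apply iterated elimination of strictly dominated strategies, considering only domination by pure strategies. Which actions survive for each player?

P1 drop C (E beats it: P:7>3 Q:8>5 R:9>0 S:10>7 T:9>7)
P2 drop P (Q beats it: A:11>6 B:8>0 D:10>8 E:9>4)
P1 drop D (E beats it: Q:8>6 R:9>7 S:10>9 T:9>3)
P2 drop S (Q beats it: A:11>4 B:8>1 E:9>4)
P2 drop T (Q beats it: A:11>9 B:8>4 E:9>0)
P1→{A,B,E} P2→{Q,R}

Survivors P1:{A,B,E} P2:{Q,R}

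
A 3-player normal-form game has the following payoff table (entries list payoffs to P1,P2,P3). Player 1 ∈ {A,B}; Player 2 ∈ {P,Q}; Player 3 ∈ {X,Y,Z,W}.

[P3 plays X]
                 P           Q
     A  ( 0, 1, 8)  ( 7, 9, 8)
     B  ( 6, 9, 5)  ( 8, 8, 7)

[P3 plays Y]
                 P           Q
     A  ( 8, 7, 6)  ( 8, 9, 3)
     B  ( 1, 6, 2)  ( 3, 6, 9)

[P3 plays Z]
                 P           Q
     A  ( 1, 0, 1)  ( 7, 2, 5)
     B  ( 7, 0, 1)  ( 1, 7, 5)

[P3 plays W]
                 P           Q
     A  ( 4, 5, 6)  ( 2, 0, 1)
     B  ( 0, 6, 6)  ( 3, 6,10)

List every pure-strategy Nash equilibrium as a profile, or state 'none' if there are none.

Nash profiles: (B,Q,W)

(A,P,X): not NE [P1→B gives 6>0; P2→Q gives 9>1]
(A,P,Y): not NE [P2→Q gives 9>7; P3→X gives 8>6]
(A,P,Z): not NE [P1→B gives 7>1; P2→Q gives 2>0; P3→X gives 8>1]
(A,P,W): not NE [P3→X gives 8>6]
(A,Q,X): not NE [P1→B gives 8>7]
(A,Q,Y): not NE [P3→X gives 8>3]
(A,Q,Z): not NE [P3→X gives 8>5]
(A,Q,W): not NE [P1→B gives 3>2; P2→P gives 5>0; P3→X gives 8>1]
(B,P,X): not NE [P3→W gives 6>5]
(B,P,Y): not NE [P1→A gives 8>1; P3→W gives 6>2]
(B,P,Z): not NE [P2→Q gives 7>0; P3→W gives 6>1]
(B,P,W): not NE [P1→A gives 4>0]
(B,Q,X): not NE [P2→P gives 9>8; P3→W gives 10>7]
(B,Q,Y): not NE [P1→A gives 8>3; P3→W gives 10>9]
(B,Q,Z): not NE [P1→A gives 7>1; P3→W gives 10>5]
(B,Q,W): NE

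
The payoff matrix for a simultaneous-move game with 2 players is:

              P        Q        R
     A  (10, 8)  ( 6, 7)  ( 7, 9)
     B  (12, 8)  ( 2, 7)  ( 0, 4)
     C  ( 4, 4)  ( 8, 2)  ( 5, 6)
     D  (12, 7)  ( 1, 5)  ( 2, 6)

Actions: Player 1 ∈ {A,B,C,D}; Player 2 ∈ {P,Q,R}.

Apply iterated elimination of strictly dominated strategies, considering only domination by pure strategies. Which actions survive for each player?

P2 drop Q (P beats it: A:8>7 B:8>7 C:4>2 D:7>5)
P1 drop C (A beats it: P:10>4 R:7>5)
P1→{A,B,D} P2→{P,R}

IESDS → P1:{A,B,D} P2:{P,R}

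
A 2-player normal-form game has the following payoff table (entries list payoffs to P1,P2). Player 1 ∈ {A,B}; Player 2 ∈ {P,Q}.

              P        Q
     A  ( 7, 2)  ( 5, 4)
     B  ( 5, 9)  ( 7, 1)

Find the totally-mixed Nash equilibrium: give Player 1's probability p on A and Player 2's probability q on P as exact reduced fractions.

P1 indiff ⇒ q·7+(1-q)·5 = q·5+(1-q)·7 ⇒ q(2) = (1-q)(2) ⇒ q = 1/2
P2 indiff ⇒ p·2+(1-p)·9 = p·4+(1-p)·1 ⇒ p(-2) = (1-p)(-8) ⇒ p = 4/5

(p,q) = (4/5, 1/2)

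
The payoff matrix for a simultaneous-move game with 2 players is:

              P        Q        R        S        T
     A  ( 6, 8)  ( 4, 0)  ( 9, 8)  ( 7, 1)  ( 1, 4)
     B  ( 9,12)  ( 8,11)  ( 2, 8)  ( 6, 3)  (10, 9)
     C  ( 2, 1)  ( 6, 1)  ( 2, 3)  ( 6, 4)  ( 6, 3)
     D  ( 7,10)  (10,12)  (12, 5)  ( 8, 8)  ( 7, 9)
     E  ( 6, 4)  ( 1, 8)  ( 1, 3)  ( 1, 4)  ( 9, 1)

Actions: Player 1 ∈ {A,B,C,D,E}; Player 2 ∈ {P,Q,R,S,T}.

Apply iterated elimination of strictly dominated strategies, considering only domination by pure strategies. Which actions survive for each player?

Remaining: P1:{B,D} P2:{P,Q}

P1 drop A (D beats it: P:7>6 Q:10>4 R:12>9 S:8>7 T:7>1)
P1 drop C (D beats it: P:7>2 Q:10>6 R:12>2 S:8>6 T:7>6)
P1 drop E (B beats it: P:9>6 Q:8>1 R:2>1 S:6>1 T:10>9)
P2 drop R (P beats it: B:12>8 D:10>5)
P2 drop S (P beats it: B:12>3 D:10>8)
P2 drop T (P beats it: B:12>9 D:10>9)
P1→{B,D} P2→{P,Q}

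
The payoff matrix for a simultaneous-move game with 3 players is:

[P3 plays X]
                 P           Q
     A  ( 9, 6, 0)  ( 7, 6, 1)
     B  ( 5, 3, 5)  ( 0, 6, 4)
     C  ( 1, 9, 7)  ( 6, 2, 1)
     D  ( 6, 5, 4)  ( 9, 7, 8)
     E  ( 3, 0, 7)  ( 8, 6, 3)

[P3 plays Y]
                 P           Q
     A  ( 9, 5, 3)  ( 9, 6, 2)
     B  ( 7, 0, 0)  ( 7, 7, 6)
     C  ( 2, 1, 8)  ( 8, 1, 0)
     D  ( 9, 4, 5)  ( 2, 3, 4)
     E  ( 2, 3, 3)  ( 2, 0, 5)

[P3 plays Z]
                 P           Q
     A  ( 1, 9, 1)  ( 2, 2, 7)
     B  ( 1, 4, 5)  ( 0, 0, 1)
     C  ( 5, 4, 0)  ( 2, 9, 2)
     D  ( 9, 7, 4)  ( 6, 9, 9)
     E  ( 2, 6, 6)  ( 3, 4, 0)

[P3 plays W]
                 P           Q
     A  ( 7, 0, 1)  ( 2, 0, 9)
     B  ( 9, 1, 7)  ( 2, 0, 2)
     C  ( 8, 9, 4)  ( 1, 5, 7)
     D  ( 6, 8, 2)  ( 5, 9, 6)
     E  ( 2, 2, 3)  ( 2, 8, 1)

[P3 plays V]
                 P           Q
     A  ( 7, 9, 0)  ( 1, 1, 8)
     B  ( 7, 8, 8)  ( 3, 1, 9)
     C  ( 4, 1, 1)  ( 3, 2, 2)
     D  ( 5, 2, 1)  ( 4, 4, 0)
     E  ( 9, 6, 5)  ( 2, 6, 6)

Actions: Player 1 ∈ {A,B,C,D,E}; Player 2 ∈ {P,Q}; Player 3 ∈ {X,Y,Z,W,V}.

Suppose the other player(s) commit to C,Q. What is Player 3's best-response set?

u_3(X vs C,Q) = 1
u_3(Y vs C,Q) = 0
u_3(Z vs C,Q) = 2
u_3(W vs C,Q) = 7
u_3(V vs C,Q) = 2
max payoff 7 at {W}

BR_3 = {W}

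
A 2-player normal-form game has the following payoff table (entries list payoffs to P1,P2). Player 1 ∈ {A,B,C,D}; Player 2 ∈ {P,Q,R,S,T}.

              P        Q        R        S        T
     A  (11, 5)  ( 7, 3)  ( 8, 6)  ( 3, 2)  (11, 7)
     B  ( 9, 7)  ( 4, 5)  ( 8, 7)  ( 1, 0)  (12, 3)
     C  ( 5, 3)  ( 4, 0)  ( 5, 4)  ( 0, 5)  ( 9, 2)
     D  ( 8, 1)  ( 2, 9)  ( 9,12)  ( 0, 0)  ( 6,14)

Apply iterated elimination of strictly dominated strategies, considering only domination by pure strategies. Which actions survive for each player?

P1 drop C (A beats it: P:11>5 Q:7>4 R:8>5 S:3>0 T:11>9)
P2 drop Q (R beats it: A:6>3 B:7>5 D:12>9)
P2 drop S (P beats it: A:5>2 B:7>0 D:1>0)
P1→{A,B,D} P2→{P,R,T}

IESDS → P1:{A,B,D} P2:{P,R,T}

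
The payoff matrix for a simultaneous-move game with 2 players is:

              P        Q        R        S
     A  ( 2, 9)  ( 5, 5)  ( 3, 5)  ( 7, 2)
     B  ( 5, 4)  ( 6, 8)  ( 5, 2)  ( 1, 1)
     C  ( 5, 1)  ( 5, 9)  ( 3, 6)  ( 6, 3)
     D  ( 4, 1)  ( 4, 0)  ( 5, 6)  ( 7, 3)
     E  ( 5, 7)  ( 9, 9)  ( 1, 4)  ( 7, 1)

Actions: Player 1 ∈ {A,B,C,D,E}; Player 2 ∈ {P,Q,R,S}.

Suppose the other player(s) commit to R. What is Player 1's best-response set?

u_1(A vs R) = 3
u_1(B vs R) = 5
u_1(C vs R) = 3
u_1(D vs R) = 5
u_1(E vs R) = 1
max payoff 5 at {B,D}

argmax u_1 = {B,D}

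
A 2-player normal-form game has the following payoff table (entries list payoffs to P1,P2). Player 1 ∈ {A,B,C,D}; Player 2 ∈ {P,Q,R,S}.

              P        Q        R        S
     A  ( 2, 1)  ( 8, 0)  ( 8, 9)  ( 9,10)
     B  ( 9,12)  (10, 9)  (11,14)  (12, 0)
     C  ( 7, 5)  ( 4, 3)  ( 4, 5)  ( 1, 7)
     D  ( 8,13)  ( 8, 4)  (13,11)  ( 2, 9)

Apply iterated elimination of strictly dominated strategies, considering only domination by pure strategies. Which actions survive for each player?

Remaining: P1:{B,D} P2:{P,R}

P1 drop A (B beats it: P:9>2 Q:10>8 R:11>8 S:12>9)
P1 drop C (B beats it: P:9>7 Q:10>4 R:11>4 S:12>1)
P2 drop Q (P beats it: B:12>9 D:13>4)
P2 drop S (P beats it: B:12>0 D:13>9)
P1→{B,D} P2→{P,R}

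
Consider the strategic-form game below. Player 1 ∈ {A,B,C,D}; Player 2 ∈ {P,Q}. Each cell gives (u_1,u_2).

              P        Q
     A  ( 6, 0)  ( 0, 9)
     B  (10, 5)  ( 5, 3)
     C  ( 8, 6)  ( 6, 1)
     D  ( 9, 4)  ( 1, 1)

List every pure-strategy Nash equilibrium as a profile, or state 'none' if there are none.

(A,P): not NE [P1→B gives 10>6; P2→Q gives 9>0]
(A,Q): not NE [P1→C gives 6>0]
(B,P): NE
(B,Q): not NE [P1→C gives 6>5; P2→P gives 5>3]
(C,P): not NE [P1→B gives 10>8]
(C,Q): not NE [P2→P gives 6>1]
(D,P): not NE [P1→B gives 10>9]
(D,Q): not NE [P1→C gives 6>1; P2→P gives 4>1]

Nash profiles: (B,P)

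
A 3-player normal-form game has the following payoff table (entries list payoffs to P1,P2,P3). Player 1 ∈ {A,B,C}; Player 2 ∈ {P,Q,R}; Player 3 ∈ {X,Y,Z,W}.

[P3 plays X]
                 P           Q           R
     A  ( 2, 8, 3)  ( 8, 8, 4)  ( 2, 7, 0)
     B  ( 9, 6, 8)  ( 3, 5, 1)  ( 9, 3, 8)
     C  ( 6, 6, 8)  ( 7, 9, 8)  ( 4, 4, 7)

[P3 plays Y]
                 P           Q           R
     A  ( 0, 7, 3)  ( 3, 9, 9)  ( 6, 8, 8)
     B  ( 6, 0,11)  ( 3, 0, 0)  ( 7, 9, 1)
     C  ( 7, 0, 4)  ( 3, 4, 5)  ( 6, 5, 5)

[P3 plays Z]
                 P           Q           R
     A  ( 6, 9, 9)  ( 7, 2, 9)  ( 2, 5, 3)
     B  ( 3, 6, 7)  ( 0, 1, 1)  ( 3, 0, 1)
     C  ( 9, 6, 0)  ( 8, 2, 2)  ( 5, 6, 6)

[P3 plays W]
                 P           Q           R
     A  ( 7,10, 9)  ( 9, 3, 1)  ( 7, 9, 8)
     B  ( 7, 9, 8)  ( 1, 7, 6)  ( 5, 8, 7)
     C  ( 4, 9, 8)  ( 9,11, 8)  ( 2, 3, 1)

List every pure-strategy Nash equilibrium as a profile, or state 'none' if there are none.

NE set: (A,P,W), (A,Q,Y), (C,Q,W)

(A,P,X): not NE [P1→B gives 9>2; P3→W gives 9>3]
(A,P,Y): not NE [P1→C gives 7>0; P2→Q gives 9>7; P3→W gives 9>3]
(A,P,Z): not NE [P1→C gives 9>6]
(A,P,W): NE
(A,Q,X): not NE [P3→Z gives 9>4]
(A,Q,Y): NE
(A,Q,Z): not NE [P1→C gives 8>7; P2→P gives 9>2]
(A,Q,W): not NE [P2→P gives 10>3; P3→Z gives 9>1]
(A,R,X): not NE [P1→B gives 9>2; P2→Q gives 8>7; P3→W gives 8>0]
(A,R,Y): not NE [P1→B gives 7>6; P2→Q gives 9>8]
(A,R,Z): not NE [P1→C gives 5>2; P2→P gives 9>5; P3→W gives 8>3]
(A,R,W): not NE [P2→P gives 10>9]
(B,P,X): not NE [P3→Y gives 11>8]
(B,P,Y): not NE [P1→C gives 7>6; P2→R gives 9>0]
(B,P,Z): not NE [P1→C gives 9>3; P3→Y gives 11>7]
(B,P,W): not NE [P3→Y gives 11>8]
(B,Q,X): not NE [P1→A gives 8>3; P2→P gives 6>5; P3→W gives 6>1]
(B,Q,Y): not NE [P2→R gives 9>0; P3→W gives 6>0]
(B,Q,Z): not NE [P1→C gives 8>0; P2→P gives 6>1; P3→W gives 6>1]
(B,Q,W): not NE [P1→C gives 9>1; P2→P gives 9>7]
(B,R,X): not NE [P2→P gives 6>3]
(B,R,Y): not NE [P3→X gives 8>1]
(B,R,Z): not NE [P1→C gives 5>3; P2→P gives 6>0; P3→X gives 8>1]
(B,R,W): not NE [P1→A gives 7>5; P2→P gives 9>8; P3→X gives 8>7]
(C,P,X): not NE [P1→B gives 9>6; P2→Q gives 9>6]
(C,P,Y): not NE [P2→R gives 5>0; P3→W gives 8>4]
(C,P,Z): not NE [P3→W gives 8>0]
(C,P,W): not NE [P1→B gives 7>4; P2→Q gives 11>9]
(C,Q,X): not NE [P1→A gives 8>7]
(C,Q,Y): not NE [P2→R gives 5>4; P3→W gives 8>5]
(C,Q,Z): not NE [P2→R gives 6>2; P3→W gives 8>2]
(C,Q,W): NE
(C,R,X): not NE [P1→B gives 9>4; P2→Q gives 9>4]
(C,R,Y): not NE [P1→B gives 7>6; P3→X gives 7>5]
(C,R,Z): not NE [P3→X gives 7>6]
(C,R,W): not NE [P1→A gives 7>2; P2→Q gives 11>3; P3→X gives 7>1]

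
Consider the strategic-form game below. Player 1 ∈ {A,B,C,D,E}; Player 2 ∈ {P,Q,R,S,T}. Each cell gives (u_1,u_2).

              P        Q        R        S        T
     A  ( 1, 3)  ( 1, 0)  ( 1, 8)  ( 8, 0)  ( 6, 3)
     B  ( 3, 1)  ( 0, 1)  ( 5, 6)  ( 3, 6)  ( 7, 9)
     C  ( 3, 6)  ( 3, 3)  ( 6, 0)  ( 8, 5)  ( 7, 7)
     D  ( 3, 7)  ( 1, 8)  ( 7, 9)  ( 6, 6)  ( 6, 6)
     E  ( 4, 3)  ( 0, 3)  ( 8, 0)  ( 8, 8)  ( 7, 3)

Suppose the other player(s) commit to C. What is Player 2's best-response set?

u_2(P vs C) = 6
u_2(Q vs C) = 3
u_2(R vs C) = 0
u_2(S vs C) = 5
u_2(T vs C) = 7
max payoff 7 at {T}

BR_2 = {T}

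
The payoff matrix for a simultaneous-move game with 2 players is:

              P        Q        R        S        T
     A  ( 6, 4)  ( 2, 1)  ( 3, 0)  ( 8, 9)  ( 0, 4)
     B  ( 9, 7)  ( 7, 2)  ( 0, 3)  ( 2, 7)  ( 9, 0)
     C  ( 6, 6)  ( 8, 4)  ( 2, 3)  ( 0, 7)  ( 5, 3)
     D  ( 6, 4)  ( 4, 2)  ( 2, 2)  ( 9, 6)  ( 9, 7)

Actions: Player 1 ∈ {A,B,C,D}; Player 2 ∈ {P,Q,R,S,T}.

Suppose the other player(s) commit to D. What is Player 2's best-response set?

BR_2 = {T}

u_2(P vs D) = 4
u_2(Q vs D) = 2
u_2(R vs D) = 2
u_2(S vs D) = 6
u_2(T vs D) = 7
max payoff 7 at {T}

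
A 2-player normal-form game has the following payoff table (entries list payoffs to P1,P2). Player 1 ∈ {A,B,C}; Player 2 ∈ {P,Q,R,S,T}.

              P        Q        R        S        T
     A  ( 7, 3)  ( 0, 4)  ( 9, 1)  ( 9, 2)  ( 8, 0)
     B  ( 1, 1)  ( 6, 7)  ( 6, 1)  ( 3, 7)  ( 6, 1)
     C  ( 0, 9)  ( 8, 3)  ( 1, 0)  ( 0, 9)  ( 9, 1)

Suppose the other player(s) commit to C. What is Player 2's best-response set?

u_2(P vs C) = 9
u_2(Q vs C) = 3
u_2(R vs C) = 0
u_2(S vs C) = 9
u_2(T vs C) = 1
max payoff 9 at {P,S}

BR_2 = {P,S}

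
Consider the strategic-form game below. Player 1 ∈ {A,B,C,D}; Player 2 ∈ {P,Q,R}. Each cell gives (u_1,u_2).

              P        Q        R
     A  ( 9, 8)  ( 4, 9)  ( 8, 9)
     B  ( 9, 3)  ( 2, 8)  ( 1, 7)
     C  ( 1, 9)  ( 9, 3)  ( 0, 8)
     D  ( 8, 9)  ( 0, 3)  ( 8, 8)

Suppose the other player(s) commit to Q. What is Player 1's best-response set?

P1 best: {C}

u_1(A vs Q) = 4
u_1(B vs Q) = 2
u_1(C vs Q) = 9
u_1(D vs Q) = 0
max payoff 9 at {C}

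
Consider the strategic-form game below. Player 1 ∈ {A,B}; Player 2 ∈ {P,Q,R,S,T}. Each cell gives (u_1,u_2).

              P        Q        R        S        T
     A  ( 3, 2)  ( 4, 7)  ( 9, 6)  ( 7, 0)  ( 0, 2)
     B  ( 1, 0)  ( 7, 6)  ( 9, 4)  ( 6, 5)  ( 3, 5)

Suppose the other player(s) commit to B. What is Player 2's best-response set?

u_2(P vs B) = 0
u_2(Q vs B) = 6
u_2(R vs B) = 4
u_2(S vs B) = 5
u_2(T vs B) = 5
max payoff 6 at {Q}

P2 best: {Q}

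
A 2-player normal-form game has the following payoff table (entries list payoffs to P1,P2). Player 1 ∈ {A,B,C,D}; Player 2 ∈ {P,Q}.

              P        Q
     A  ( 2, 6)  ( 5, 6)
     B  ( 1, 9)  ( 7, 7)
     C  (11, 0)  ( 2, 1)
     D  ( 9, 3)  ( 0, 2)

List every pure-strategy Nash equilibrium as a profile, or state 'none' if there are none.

Equilibria: none

(A,P): not NE [P1→C gives 11>2]
(A,Q): not NE [P1→B gives 7>5]
(B,P): not NE [P1→C gives 11>1]
(B,Q): not NE [P2→P gives 9>7]
(C,P): not NE [P2→Q gives 1>0]
(C,Q): not NE [P1→B gives 7>2]
(D,P): not NE [P1→C gives 11>9]
(D,Q): not NE [P1→B gives 7>0; P2→P gives 3>2]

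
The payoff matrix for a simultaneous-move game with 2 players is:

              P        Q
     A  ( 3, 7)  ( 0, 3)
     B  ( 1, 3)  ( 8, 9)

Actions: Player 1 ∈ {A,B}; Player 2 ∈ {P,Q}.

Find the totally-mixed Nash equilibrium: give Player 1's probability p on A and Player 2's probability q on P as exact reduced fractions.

P1 indiff ⇒ q·3+(1-q)·0 = q·1+(1-q)·8 ⇒ q(2) = (1-q)(8) ⇒ q = 4/5
P2 indiff ⇒ p·7+(1-p)·3 = p·3+(1-p)·9 ⇒ p(4) = (1-p)(6) ⇒ p = 3/5

(p,q) = (3/5, 4/5)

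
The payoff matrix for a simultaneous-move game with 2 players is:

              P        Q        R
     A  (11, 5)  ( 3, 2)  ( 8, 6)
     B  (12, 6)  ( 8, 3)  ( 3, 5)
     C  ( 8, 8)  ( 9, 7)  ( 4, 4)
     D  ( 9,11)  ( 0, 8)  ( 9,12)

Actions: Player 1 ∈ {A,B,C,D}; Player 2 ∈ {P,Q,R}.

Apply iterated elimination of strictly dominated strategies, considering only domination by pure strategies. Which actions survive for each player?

IESDS → P1:{A,B,D} P2:{P,R}

P2 drop Q (P beats it: A:5>2 B:6>3 C:8>7 D:11>8)
P1 drop C (A beats it: P:11>8 R:8>4)
P1→{A,B,D} P2→{P,R}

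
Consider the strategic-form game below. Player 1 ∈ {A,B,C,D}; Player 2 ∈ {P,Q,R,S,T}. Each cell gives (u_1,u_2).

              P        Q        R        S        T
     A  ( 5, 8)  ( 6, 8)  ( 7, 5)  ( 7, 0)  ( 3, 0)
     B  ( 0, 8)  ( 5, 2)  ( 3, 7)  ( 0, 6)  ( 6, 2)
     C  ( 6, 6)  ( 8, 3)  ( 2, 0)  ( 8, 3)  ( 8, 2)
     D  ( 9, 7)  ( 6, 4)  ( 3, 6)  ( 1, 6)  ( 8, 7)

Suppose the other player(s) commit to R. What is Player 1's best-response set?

P1 best: {A}

u_1(A vs R) = 7
u_1(B vs R) = 3
u_1(C vs R) = 2
u_1(D vs R) = 3
max payoff 7 at {A}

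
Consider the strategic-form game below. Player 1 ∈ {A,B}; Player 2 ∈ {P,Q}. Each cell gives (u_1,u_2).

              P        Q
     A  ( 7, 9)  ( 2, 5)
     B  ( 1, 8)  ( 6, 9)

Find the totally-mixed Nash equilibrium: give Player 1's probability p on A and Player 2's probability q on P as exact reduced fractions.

P1 indiff ⇒ q·7+(1-q)·2 = q·1+(1-q)·6 ⇒ q(6) = (1-q)(4) ⇒ q = 2/5
P2 indiff ⇒ p·9+(1-p)·8 = p·5+(1-p)·9 ⇒ p(4) = (1-p)(1) ⇒ p = 1/5

(p,q) = (1/5, 2/5)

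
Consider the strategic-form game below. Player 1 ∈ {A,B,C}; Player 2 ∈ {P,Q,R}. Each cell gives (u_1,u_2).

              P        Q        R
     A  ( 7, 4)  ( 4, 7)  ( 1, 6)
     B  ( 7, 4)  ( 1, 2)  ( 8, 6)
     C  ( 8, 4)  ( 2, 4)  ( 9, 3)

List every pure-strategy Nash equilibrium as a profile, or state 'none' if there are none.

NE set: (A,Q), (C,P)

(A,P): not NE [P1→C gives 8>7; P2→Q gives 7>4]
(A,Q): NE
(A,R): not NE [P1→C gives 9>1; P2→Q gives 7>6]
(B,P): not NE [P1→C gives 8>7; P2→R gives 6>4]
(B,Q): not NE [P1→A gives 4>1; P2→R gives 6>2]
(B,R): not NE [P1→C gives 9>8]
(C,P): NE
(C,Q): not NE [P1→A gives 4>2]
(C,R): not NE [P2→Q gives 4>3]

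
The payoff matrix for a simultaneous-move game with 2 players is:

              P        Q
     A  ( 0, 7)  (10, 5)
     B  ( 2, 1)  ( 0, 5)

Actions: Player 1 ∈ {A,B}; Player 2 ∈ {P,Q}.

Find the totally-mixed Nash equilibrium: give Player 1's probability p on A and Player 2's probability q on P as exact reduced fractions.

p=2/3, q=5/6

P1 indiff ⇒ q·0+(1-q)·10 = q·2+(1-q)·0 ⇒ q(-2) = (1-q)(-10) ⇒ q = 5/6
P2 indiff ⇒ p·7+(1-p)·1 = p·5+(1-p)·5 ⇒ p(2) = (1-p)(4) ⇒ p = 2/3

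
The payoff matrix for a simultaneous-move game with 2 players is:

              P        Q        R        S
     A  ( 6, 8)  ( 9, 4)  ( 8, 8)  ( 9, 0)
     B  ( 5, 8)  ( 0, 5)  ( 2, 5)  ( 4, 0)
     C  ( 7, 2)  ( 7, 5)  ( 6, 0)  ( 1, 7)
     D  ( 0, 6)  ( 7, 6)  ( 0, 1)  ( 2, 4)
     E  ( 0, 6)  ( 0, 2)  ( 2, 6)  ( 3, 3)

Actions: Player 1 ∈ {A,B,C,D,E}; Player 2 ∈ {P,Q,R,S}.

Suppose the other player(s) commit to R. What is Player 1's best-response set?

BR_1 = {A}

u_1(A vs R) = 8
u_1(B vs R) = 2
u_1(C vs R) = 6
u_1(D vs R) = 0
u_1(E vs R) = 2
max payoff 8 at {A}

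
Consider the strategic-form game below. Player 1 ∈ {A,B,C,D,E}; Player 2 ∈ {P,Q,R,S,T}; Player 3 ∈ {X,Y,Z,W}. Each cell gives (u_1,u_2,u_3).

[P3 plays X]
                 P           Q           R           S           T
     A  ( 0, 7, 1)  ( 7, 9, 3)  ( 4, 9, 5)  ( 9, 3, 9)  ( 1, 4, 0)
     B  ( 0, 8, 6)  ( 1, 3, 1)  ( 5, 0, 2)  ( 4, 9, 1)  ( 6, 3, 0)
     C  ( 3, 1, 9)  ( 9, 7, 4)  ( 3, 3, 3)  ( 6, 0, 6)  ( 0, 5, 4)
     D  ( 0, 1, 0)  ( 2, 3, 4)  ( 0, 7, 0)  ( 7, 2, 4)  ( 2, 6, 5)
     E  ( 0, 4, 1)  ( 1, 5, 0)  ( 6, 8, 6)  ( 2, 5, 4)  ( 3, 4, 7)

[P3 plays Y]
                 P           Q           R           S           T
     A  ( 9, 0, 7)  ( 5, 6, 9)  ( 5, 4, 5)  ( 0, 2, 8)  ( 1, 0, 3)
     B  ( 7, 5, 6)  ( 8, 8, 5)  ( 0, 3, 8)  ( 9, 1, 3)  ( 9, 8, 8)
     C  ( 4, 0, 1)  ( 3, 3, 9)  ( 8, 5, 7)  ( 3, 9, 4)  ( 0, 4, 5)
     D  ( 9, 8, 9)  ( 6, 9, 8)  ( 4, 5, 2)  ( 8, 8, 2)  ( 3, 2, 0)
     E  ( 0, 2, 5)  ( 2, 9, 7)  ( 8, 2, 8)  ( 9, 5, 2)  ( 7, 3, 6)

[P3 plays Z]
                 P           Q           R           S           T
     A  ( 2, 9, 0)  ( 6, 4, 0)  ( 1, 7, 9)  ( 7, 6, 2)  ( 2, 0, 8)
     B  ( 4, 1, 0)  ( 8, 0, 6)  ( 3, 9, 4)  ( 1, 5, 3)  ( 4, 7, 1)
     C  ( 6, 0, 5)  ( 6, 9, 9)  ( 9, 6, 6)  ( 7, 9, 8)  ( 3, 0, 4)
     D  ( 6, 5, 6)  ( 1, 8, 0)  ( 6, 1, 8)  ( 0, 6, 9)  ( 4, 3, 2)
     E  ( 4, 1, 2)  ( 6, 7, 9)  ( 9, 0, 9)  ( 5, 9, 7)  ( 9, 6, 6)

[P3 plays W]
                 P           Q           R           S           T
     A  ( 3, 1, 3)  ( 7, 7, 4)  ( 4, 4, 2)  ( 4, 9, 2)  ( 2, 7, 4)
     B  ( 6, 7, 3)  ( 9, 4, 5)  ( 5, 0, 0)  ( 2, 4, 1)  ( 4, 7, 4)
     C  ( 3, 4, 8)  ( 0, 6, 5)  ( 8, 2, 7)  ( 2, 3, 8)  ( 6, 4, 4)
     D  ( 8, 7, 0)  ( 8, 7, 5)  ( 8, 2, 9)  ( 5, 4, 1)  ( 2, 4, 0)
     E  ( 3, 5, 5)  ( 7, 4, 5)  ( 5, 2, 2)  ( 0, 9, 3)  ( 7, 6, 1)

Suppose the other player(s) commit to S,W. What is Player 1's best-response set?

u_1(A vs S,W) = 4
u_1(B vs S,W) = 2
u_1(C vs S,W) = 2
u_1(D vs S,W) = 5
u_1(E vs S,W) = 0
max payoff 5 at {D}

argmax u_1 = {D}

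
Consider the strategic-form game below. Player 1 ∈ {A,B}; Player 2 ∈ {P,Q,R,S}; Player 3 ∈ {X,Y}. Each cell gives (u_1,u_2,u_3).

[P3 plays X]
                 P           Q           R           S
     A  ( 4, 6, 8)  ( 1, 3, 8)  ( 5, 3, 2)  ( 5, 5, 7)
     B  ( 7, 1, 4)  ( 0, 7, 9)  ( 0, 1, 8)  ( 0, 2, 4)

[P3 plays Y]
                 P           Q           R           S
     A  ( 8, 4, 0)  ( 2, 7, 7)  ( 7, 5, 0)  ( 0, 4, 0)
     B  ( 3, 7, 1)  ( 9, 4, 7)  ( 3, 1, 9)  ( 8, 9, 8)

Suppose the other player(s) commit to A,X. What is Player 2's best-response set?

BR_2 = {P}

u_2(P vs A,X) = 6
u_2(Q vs A,X) = 3
u_2(R vs A,X) = 3
u_2(S vs A,X) = 5
max payoff 6 at {P}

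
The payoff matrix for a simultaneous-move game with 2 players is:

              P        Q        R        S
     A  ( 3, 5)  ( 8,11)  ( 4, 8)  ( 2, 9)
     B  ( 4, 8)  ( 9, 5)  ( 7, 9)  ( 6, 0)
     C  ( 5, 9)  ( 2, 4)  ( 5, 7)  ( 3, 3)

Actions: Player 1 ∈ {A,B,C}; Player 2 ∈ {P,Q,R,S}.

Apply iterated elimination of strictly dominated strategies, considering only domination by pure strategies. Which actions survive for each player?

P1 drop A (B beats it: P:4>3 Q:9>8 R:7>4 S:6>2)
P2 drop Q (P beats it: B:8>5 C:9>4)
P2 drop S (P beats it: B:8>0 C:9>3)
P1→{B,C} P2→{P,R}

Remaining: P1:{B,C} P2:{P,R}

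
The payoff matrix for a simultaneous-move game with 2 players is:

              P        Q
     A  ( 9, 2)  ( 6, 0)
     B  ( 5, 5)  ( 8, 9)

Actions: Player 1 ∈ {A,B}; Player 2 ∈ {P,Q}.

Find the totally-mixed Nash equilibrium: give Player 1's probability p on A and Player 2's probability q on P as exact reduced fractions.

P1 indiff ⇒ q·9+(1-q)·6 = q·5+(1-q)·8 ⇒ q(4) = (1-q)(2) ⇒ q = 1/3
P2 indiff ⇒ p·2+(1-p)·5 = p·0+(1-p)·9 ⇒ p(2) = (1-p)(4) ⇒ p = 2/3

p=2/3, q=1/3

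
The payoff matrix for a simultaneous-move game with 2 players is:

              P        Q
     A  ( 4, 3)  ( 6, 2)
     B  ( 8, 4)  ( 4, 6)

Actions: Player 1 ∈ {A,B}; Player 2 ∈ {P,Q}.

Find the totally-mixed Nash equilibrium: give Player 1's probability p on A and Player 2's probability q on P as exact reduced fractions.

(p,q) = (2/3, 1/3)

P1 indiff ⇒ q·4+(1-q)·6 = q·8+(1-q)·4 ⇒ q(-4) = (1-q)(-2) ⇒ q = 1/3
P2 indiff ⇒ p·3+(1-p)·4 = p·2+(1-p)·6 ⇒ p(1) = (1-p)(2) ⇒ p = 2/3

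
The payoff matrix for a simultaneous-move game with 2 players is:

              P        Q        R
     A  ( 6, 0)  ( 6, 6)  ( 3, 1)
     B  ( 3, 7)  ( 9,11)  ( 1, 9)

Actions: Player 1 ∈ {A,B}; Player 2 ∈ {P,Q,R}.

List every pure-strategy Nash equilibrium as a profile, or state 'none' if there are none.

Nash profiles: (B,Q)

(A,P): not NE [P2→Q gives 6>0]
(A,Q): not NE [P1→B gives 9>6]
(A,R): not NE [P2→Q gives 6>1]
(B,P): not NE [P1→A gives 6>3; P2→Q gives 11>7]
(B,Q): NE
(B,R): not NE [P1→A gives 3>1; P2→Q gives 11>9]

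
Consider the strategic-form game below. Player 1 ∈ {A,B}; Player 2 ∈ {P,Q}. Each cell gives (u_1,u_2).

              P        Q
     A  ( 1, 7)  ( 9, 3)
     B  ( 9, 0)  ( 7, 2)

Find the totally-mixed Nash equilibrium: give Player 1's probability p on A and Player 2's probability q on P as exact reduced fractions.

P1 indiff ⇒ q·1+(1-q)·9 = q·9+(1-q)·7 ⇒ q(-8) = (1-q)(-2) ⇒ q = 1/5
P2 indiff ⇒ p·7+(1-p)·0 = p·3+(1-p)·2 ⇒ p(4) = (1-p)(2) ⇒ p = 1/3

P1 mixes 1/3 on A; P2 mixes 1/5 on P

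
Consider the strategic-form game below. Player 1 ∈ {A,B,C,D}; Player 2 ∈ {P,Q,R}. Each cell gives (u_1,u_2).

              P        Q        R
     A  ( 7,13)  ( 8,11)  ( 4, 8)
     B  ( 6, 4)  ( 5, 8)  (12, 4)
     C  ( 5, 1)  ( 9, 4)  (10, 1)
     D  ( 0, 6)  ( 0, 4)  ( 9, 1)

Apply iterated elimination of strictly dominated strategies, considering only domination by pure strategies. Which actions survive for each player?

P1 drop D (B beats it: P:6>0 Q:5>0 R:12>9)
P2 drop R (Q beats it: A:11>8 B:8>4 C:4>1)
P1 drop B (A beats it: P:7>6 Q:8>5)
P1→{A,C} P2→{P,Q}

Survivors P1:{A,C} P2:{P,Q}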